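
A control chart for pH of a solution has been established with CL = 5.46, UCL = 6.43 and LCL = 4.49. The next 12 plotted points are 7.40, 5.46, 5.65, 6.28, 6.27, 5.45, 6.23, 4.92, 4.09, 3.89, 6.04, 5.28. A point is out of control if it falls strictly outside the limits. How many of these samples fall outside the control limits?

Compare each point to [4.49, 6.43]: sample 1 = 7.40 > UCL; sample 9 = 4.09 < LCL; sample 10 = 3.89 < LCL.

3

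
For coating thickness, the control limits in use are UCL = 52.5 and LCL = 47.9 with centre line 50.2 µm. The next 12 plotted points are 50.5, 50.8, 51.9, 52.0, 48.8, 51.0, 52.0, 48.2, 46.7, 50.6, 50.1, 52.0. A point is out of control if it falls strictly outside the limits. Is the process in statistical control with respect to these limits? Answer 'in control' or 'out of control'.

out of control

Compare each point to [47.9, 52.5]: sample 9 = 46.7 < LCL.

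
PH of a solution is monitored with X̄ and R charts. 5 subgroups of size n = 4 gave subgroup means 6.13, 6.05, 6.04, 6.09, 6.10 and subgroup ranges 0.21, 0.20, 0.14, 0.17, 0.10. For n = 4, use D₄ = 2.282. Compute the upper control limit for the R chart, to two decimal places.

R̄ = (0.21 + 0.20 + 0.14 + 0.17 + 0.10) / 5 = 0.8200 / 5 = 0.1640
UCL_R = D₄·R̄ = 2.282 × 0.1640 = 0.3742

0.37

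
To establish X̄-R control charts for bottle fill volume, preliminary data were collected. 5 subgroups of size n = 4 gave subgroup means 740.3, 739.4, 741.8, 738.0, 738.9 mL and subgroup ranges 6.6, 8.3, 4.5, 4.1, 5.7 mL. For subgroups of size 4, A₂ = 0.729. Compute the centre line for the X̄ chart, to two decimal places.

739.68

X̄̄ = (740.3 + 739.4 + 741.8 + 738.0 + 738.9) / 5 = 3698.4000 / 5 = 739.6800
CL = X̄̄ = 739.6800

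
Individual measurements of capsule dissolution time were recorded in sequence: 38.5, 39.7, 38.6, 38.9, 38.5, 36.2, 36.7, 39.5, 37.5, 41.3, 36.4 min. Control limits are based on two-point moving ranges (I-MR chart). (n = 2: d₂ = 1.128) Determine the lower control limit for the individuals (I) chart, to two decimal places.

33.21

X̄ = (38.5 + 39.7 + 38.6 + 38.9 + 38.5 + 36.2 + 36.7 + 39.5 + 37.5 + 41.3 + 36.4) / 11 = 38.3455
Moving ranges: 1.2, 1.1, 0.3, 0.4, 2.3, 0.5, 2.8, 2.0, 3.8, 4.9; M̄R̄ = 19.3000 / 10 = 1.9300
LCL = X̄ − 3·M̄R̄/d₂ = 38.3455 − 3 × 1.9300 / 1.128 = 33.2125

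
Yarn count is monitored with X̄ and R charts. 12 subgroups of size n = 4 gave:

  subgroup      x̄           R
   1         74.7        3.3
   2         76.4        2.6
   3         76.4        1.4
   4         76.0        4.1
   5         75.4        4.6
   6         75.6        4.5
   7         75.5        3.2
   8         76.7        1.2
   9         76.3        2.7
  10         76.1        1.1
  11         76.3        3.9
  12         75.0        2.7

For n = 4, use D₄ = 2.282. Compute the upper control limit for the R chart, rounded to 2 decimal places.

R̄ = (3.3 + 2.6 + 1.4 + 4.1 + 4.6 + 4.5 + 3.2 + 1.2 + 2.7 + 1.1 + 3.9 + 2.7) / 12 = 35.3000 / 12 = 2.9417
UCL_R = D₄·R̄ = 2.282 × 2.9417 = 6.7129

6.71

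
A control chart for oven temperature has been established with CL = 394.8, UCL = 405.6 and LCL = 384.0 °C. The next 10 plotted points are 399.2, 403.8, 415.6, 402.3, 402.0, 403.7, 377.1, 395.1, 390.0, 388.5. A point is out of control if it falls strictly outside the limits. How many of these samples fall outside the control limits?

Compare each point to [384.0, 405.6]: sample 3 = 415.6 > UCL; sample 7 = 377.1 < LCL.

2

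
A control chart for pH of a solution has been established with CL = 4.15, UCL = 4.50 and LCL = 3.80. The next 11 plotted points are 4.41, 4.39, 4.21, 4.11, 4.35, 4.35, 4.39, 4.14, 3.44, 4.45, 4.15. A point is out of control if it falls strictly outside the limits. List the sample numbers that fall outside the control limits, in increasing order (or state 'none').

9

Compare each point to [3.80, 4.50]: sample 9 = 3.44 < LCL.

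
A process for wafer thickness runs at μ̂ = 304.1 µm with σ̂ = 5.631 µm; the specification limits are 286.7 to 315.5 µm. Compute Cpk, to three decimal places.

0.675

Cpu = (USL − μ̂) / (3σ̂) = (315.5 − 304.1) / (3 × 5.631) = 0.6748; Cpl = (μ̂ − LSL) / (3σ̂) = (304.1 − 286.7) / (3 × 5.631) = 1.0300; Cpk = min(Cpu, Cpl) = 0.6748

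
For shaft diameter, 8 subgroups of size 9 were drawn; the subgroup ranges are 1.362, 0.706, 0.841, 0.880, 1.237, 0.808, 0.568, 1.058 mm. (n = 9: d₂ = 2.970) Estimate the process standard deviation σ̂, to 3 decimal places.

R̄ = (1.362 + 0.706 + 0.841 + 0.880 + 1.237 + 0.808 + 0.568 + 1.058) / 8 = 0.9325
σ̂ = R̄ / d₂ = 0.9325 / 2.970 = 0.3140

0.314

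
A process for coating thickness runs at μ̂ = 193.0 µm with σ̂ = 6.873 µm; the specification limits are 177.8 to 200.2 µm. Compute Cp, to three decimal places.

0.543

Cp = (USL − LSL) / (6σ̂) = (200.2 − 177.8) / (6 × 6.873) = 22.4000 / 41.2380 = 0.5432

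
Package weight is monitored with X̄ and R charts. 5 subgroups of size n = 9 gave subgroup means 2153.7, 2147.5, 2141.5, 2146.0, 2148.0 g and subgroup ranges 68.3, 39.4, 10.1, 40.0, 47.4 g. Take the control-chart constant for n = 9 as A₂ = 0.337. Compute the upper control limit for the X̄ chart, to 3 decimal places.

X̄̄ = (2153.7 + 2147.5 + 2141.5 + 2146.0 + 2148.0) / 5 = 10736.7000 / 5 = 2147.3400
R̄ = (68.3 + 39.4 + 10.1 + 40.0 + 47.4) / 5 = 205.2000 / 5 = 41.0400
UCL = X̄̄ + A₂·R̄ = 2147.3400 + 0.337 × 41.0400 = 2161.1705

2161.170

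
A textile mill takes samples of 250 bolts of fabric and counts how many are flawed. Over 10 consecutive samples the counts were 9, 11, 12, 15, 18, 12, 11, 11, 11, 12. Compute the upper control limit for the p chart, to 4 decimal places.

p̄ = Σdᵢ / (k·n) = 122 / (10 × 250) = 0.04880
UCL = p̄ + 3·√(p̄(1−p̄)/n) = 0.04880 + 3 × √(0.04880×0.95120/250) = 0.04880 + 3 × 0.01363 = 0.08968

0.0897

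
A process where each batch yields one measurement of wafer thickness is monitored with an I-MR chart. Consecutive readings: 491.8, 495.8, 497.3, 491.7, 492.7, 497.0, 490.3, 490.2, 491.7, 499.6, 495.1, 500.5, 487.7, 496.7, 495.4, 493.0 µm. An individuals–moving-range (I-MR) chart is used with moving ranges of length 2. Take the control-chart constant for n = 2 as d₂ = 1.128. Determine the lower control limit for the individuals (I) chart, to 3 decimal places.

X̄ = (491.8 + 495.8 + 497.3 + 491.7 + 492.7 + 497.0 + 490.3 + 490.2 + 491.7 + 499.6 + 495.1 + 500.5 + 487.7 + 496.7 + 495.4 + 493.0) / 16 = 494.1562
Moving ranges: 4.0, 1.5, 5.6, 1.0, 4.3, 6.7, 0.1, 1.5, 7.9, 4.5, 5.4, 12.8, 9.0, 1.3, 2.4; M̄R̄ = 68.0000 / 15 = 4.5333
LCL = X̄ − 3·M̄R̄/d₂ = 494.1562 − 3 × 4.5333 / 1.128 = 482.0995

482.100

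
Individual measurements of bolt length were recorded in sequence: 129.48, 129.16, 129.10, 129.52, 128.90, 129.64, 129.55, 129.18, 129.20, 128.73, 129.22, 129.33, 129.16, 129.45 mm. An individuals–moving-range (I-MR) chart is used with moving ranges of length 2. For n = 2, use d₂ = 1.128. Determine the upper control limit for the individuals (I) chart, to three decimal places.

X̄ = (129.48 + 129.16 + 129.10 + 129.52 + 128.90 + 129.64 + 129.55 + 129.18 + 129.20 + 128.73 + 129.22 + 129.33 + 129.16 + 129.45) / 14 = 129.2586
Moving ranges: 0.32, 0.06, 0.42, 0.62, 0.74, 0.09, 0.37, 0.02, 0.47, 0.49, 0.11, 0.17, 0.29; M̄R̄ = 4.1700 / 13 = 0.3208
UCL = X̄ + 3·M̄R̄/d₂ = 129.2586 + 3 × 0.3208 / 1.128 = 130.1117

130.112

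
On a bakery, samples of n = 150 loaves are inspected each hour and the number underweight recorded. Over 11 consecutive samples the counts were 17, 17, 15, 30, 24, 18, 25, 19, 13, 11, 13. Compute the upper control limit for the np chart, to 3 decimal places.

p̄ = Σdᵢ / (k·n) = 202 / (11 × 150) = 0.12242
UCL = np̄ + 3·√(np̄(1−p̄)) = 18.3636 + 3 × √(18.3636×0.87758) = 18.3636 + 3 × 4.0144 = 30.4069

30.407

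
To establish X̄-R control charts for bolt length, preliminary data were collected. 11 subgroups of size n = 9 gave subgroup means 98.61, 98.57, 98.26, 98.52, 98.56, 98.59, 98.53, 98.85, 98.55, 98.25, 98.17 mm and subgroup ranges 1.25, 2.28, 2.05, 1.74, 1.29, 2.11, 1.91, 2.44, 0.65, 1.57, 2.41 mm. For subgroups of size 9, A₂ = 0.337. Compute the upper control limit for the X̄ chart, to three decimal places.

X̄̄ = (98.61 + 98.57 + 98.26 + 98.52 + 98.56 + 98.59 + 98.53 + 98.85 + 98.55 + 98.25 + 98.17) / 11 = 1083.4600 / 11 = 98.4964
R̄ = (1.25 + 2.28 + 2.05 + 1.74 + 1.29 + 2.11 + 1.91 + 2.44 + 0.65 + 1.57 + 2.41) / 11 = 19.7000 / 11 = 1.7909
UCL = X̄̄ + A₂·R̄ = 98.4964 + 0.337 × 1.7909 = 99.0999

99.100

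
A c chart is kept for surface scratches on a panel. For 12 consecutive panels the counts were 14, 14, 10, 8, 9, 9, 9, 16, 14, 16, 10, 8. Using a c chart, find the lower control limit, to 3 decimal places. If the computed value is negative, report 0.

1.280

c̄ = (14 + 14 + 10 + 8 + 9 + 9 + 9 + 16 + 14 + 16 + 10 + 8) / 12 = 137 / 12 = 11.4167
LCL = c̄ − 3√c̄ = 11.4167 − 3 × 3.3789 = 1.2801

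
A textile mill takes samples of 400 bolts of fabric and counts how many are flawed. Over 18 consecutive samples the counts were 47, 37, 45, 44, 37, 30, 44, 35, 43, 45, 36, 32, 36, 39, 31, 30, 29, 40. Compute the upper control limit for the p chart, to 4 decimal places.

0.1383

p̄ = Σdᵢ / (k·n) = 680 / (18 × 400) = 0.09444
UCL = p̄ + 3·√(p̄(1−p̄)/n) = 0.09444 + 3 × √(0.09444×0.90556/400) = 0.09444 + 3 × 0.01462 = 0.13831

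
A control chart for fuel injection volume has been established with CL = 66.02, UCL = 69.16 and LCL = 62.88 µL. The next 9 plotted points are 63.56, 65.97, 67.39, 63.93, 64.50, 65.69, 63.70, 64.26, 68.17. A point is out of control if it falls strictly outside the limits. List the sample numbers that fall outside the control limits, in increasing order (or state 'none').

none

All 9 points lie within [62.88, 69.16].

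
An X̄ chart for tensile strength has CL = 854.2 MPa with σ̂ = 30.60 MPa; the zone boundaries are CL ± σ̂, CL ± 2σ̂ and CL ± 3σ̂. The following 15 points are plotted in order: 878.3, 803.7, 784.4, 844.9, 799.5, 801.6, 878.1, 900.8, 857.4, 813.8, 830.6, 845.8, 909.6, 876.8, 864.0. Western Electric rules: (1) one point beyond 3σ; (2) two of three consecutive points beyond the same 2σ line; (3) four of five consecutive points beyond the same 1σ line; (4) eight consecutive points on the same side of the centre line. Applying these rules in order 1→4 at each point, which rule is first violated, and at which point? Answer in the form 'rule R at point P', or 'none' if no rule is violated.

rule 3 at point 6

Zone of each point (C = within 1σ̂, B = 1σ̂–2σ̂, A = 2σ̂–3σ̂, * = beyond 3σ̂; sign = side of CL): 1:+C, 2:-B, 3:-A, 4:-C, 5:-B, 6:-B, 7:+C, 8:+B, 9:+C, 10:-B, 11:-C, 12:-C, 13:+B, 14:+C, 15:+C
Rule 3 (four of five consecutive points beyond the same 1σ limit) is satisfied at point 6.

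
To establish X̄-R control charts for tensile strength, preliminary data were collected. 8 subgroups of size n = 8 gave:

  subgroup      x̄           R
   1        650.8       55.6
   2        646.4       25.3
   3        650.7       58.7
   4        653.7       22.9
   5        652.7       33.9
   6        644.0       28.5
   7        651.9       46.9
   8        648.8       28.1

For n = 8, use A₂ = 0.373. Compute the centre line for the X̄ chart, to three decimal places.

X̄̄ = (650.8 + 646.4 + 650.7 + 653.7 + 652.7 + 644.0 + 651.9 + 648.8) / 8 = 5199.0000 / 8 = 649.8750
CL = X̄̄ = 649.8750

649.875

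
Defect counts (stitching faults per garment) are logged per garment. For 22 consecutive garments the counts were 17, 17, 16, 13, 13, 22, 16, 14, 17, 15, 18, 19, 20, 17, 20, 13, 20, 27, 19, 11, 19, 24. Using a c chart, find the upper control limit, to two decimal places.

30.17

c̄ = (17 + 17 + 16 + 13 + 13 + 22 + 16 + 14 + 17 + 15 + 18 + 19 + 20 + 17 + 20 + 13 + 20 + 27 + 19 + 11 + 19 + 24) / 22 = 387 / 22 = 17.5909
UCL = c̄ + 3√c̄ = 17.5909 + 3 × √17.5909 = 17.5909 + 3 × 4.1942 = 30.1734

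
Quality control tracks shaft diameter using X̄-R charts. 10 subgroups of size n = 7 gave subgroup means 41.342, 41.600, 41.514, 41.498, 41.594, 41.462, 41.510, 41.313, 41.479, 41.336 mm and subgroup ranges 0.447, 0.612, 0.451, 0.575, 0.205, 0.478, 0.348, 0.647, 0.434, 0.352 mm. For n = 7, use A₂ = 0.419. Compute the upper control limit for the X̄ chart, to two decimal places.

X̄̄ = (41.342 + 41.600 + 41.514 + 41.498 + 41.594 + 41.462 + 41.510 + 41.313 + 41.479 + 41.336) / 10 = 414.6480 / 10 = 41.4648
R̄ = (0.447 + 0.612 + 0.451 + 0.575 + 0.205 + 0.478 + 0.348 + 0.647 + 0.434 + 0.352) / 10 = 4.5490 / 10 = 0.4549
UCL = X̄̄ + A₂·R̄ = 41.4648 + 0.419 × 0.4549 = 41.6554

41.66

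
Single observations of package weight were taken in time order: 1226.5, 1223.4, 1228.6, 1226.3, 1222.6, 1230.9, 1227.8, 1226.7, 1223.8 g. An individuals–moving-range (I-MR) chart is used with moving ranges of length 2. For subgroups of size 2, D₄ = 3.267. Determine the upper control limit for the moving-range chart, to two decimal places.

12.13

Moving ranges: 3.1, 5.2, 2.3, 3.7, 8.3, 3.1, 1.1, 2.9; M̄R̄ = 29.7000 / 8 = 3.7125
UCL_MR = D₄·M̄R̄ = 3.267 × 3.7125 = 12.1287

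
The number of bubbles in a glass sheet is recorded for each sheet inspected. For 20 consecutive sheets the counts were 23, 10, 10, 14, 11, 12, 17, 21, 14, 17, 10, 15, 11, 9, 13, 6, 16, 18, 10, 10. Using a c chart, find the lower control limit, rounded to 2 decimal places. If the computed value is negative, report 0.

2.39

c̄ = (23 + 10 + 10 + 14 + 11 + 12 + 17 + 21 + 14 + 17 + 10 + 15 + 11 + 9 + 13 + 6 + 16 + 18 + 10 + 10) / 20 = 267 / 20 = 13.3500
LCL = c̄ − 3√c̄ = 13.3500 − 3 × 3.6538 = 2.3887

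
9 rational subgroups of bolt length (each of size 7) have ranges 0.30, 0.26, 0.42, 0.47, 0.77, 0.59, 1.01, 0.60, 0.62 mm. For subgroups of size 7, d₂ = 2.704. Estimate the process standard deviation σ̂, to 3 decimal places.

0.207

R̄ = (0.30 + 0.26 + 0.42 + 0.47 + 0.77 + 0.59 + 1.01 + 0.60 + 0.62) / 9 = 0.5600
σ̂ = R̄ / d₂ = 0.5600 / 2.704 = 0.2071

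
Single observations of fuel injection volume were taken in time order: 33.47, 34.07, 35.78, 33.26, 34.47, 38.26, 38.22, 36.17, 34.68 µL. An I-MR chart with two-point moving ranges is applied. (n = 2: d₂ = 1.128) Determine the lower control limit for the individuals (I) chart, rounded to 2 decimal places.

X̄ = (33.47 + 34.07 + 35.78 + 33.26 + 34.47 + 38.26 + 38.22 + 36.17 + 34.68) / 9 = 35.3756
Moving ranges: 0.60, 1.71, 2.52, 1.21, 3.79, 0.04, 2.05, 1.49; M̄R̄ = 13.4100 / 8 = 1.6763
LCL = X̄ − 3·M̄R̄/d₂ = 35.3756 − 3 × 1.6763 / 1.128 = 30.9174

30.92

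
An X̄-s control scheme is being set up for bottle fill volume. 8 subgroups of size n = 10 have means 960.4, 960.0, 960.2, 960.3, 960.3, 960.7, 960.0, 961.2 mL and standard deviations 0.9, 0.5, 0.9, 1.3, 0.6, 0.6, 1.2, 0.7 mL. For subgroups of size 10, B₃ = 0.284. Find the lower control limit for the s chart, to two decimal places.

s̄ = (0.9 + 0.5 + 0.9 + 1.3 + 0.6 + 0.6 + 1.2 + 0.7) / 8 = 0.8375
LCL_s = B₃·s̄ = 0.284 × 0.8375 = 0.2378

0.24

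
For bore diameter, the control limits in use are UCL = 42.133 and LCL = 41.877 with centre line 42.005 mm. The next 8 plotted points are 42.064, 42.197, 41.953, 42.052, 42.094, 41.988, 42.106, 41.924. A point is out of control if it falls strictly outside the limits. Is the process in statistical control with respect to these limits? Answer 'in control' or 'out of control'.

Compare each point to [41.877, 42.133]: sample 2 = 42.197 > UCL.

out of control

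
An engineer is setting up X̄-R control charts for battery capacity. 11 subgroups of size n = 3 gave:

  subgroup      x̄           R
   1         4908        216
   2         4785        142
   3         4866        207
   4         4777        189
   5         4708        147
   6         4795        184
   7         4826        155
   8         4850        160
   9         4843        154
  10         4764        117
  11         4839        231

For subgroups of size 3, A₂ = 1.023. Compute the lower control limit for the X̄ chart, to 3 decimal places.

4637.750

X̄̄ = (4908 + 4785 + 4866 + 4777 + 4708 + 4795 + 4826 + 4850 + 4843 + 4764 + 4839) / 11 = 52961.0000 / 11 = 4814.6364
R̄ = (216 + 142 + 207 + 189 + 147 + 184 + 155 + 160 + 154 + 117 + 231) / 11 = 1902.0000 / 11 = 172.9091
LCL = X̄̄ − A₂·R̄ = 4814.6364 − 1.023 × 172.9091 = 4637.7504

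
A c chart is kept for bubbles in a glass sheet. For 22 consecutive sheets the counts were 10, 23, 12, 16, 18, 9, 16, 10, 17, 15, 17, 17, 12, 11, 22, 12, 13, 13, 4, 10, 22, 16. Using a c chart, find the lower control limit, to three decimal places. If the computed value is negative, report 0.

c̄ = (10 + 23 + 12 + 16 + 18 + 9 + 16 + 10 + 17 + 15 + 17 + 17 + 12 + 11 + 22 + 12 + 13 + 13 + 4 + 10 + 22 + 16) / 22 = 315 / 22 = 14.3182
LCL = c̄ − 3√c̄ = 14.3182 − 3 × 3.7839 = 2.9664

2.966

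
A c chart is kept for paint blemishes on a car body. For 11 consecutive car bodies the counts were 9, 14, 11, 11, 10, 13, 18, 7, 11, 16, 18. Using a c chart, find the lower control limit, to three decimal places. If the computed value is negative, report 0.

c̄ = (9 + 14 + 11 + 11 + 10 + 13 + 18 + 7 + 11 + 16 + 18) / 11 = 138 / 11 = 12.5455
LCL = c̄ − 3√c̄ = 12.5455 − 3 × 3.5420 = 1.9196

1.920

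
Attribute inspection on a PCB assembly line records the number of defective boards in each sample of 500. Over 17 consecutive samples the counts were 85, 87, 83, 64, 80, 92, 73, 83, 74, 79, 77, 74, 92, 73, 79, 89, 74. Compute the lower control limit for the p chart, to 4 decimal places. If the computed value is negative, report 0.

0.1106

p̄ = Σdᵢ / (k·n) = 1358 / (17 × 500) = 0.15976
LCL = p̄ − 3·√(p̄(1−p̄)/n) = 0.15976 − 3 × 0.01639 = 0.11061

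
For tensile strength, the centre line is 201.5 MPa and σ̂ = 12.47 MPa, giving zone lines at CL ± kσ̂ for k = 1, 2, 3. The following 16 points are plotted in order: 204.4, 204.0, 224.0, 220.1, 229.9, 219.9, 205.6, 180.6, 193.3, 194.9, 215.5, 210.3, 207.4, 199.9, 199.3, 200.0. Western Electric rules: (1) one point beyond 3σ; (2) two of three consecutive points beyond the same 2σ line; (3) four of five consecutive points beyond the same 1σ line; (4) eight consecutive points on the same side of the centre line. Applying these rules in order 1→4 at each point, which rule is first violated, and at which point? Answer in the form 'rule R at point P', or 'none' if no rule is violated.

rule 3 at point 6

Zone of each point (C = within 1σ̂, B = 1σ̂–2σ̂, A = 2σ̂–3σ̂, * = beyond 3σ̂; sign = side of CL): 1:+C, 2:+C, 3:+B, 4:+B, 5:+A, 6:+B, 7:+C, 8:-B, 9:-C, 10:-C, 11:+B, 12:+C, 13:+C, 14:-C, 15:-C, 16:-C
Rule 3 (four of five consecutive points beyond the same 1σ limit) is satisfied at point 6.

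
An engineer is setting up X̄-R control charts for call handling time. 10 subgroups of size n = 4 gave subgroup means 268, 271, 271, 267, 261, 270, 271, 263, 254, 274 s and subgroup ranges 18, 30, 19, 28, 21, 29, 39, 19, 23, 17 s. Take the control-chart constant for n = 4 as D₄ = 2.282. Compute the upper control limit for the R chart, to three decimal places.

55.453

R̄ = (18 + 30 + 19 + 28 + 21 + 29 + 39 + 19 + 23 + 17) / 10 = 243.0000 / 10 = 24.3000
UCL_R = D₄·R̄ = 2.282 × 24.3000 = 55.4526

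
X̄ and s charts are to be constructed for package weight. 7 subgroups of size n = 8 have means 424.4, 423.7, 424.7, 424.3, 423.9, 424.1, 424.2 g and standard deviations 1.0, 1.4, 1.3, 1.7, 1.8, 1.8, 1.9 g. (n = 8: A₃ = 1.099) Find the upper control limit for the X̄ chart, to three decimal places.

X̄̄ = (424.4 + 423.7 + 424.7 + 424.3 + 423.9 + 424.1 + 424.2) / 7 = 424.1857
s̄ = (1.0 + 1.4 + 1.3 + 1.7 + 1.8 + 1.8 + 1.9) / 7 = 1.5571
UCL = X̄̄ + A₃·s̄ = 424.1857 + 1.099 × 1.5571 = 425.8970

425.897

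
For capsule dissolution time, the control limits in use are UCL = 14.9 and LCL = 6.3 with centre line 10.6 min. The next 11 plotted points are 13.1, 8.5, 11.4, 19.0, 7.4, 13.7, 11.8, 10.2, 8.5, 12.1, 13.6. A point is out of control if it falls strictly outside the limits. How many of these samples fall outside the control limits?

1

Compare each point to [6.3, 14.9]: sample 4 = 19.0 > UCL.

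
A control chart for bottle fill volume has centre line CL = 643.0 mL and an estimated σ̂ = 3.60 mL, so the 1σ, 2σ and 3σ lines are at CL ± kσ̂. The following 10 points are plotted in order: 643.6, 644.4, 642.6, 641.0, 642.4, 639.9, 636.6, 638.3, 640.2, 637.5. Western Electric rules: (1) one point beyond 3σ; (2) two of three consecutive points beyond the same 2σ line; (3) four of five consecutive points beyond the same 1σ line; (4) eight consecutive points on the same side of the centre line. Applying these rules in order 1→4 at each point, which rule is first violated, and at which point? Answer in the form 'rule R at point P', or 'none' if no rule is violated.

rule 4 at point 10

Zone of each point (C = within 1σ̂, B = 1σ̂–2σ̂, A = 2σ̂–3σ̂, * = beyond 3σ̂; sign = side of CL): 1:+C, 2:+C, 3:-C, 4:-C, 5:-C, 6:-C, 7:-B, 8:-B, 9:-C, 10:-B
Rule 4 (eight consecutive points on the same side of the centre line) is satisfied at point 10.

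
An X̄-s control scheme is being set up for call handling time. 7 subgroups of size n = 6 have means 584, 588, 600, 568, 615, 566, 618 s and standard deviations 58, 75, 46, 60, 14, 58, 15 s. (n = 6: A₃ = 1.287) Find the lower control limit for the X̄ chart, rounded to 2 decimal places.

X̄̄ = (584 + 588 + 600 + 568 + 615 + 566 + 618) / 7 = 591.2857
s̄ = (58 + 75 + 46 + 60 + 14 + 58 + 15) / 7 = 46.5714
LCL = X̄̄ − A₃·s̄ = 591.2857 − 1.287 × 46.5714 = 531.3483

531.35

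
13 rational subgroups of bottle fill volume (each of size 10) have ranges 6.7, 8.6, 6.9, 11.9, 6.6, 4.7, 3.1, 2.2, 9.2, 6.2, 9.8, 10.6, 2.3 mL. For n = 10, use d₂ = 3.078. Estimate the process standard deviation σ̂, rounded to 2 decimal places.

2.22

R̄ = (6.7 + 8.6 + 6.9 + 11.9 + 6.6 + 4.7 + 3.1 + 2.2 + 9.2 + 6.2 + 9.8 + 10.6 + 2.3) / 13 = 6.8308
σ̂ = R̄ / d₂ = 6.8308 / 3.078 = 2.2192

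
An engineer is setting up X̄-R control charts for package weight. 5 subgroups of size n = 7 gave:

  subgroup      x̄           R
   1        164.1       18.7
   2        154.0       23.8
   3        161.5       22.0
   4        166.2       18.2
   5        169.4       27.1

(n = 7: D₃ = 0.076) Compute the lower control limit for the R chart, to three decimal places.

R̄ = (18.7 + 23.8 + 22.0 + 18.2 + 27.1) / 5 = 109.8000 / 5 = 21.9600
LCL_R = D₃·R̄ = 0.076 × 21.9600 = 1.6690

1.669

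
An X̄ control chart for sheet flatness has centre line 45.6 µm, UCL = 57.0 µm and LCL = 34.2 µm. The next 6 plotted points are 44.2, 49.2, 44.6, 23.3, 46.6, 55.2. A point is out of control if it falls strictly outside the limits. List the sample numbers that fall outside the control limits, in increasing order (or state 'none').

4

Compare each point to [34.2, 57.0]: sample 4 = 23.3 < LCL.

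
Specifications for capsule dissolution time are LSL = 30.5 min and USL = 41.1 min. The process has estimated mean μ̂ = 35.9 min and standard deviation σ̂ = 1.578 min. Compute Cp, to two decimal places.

1.12

Cp = (USL − LSL) / (6σ̂) = (41.1 − 30.5) / (6 × 1.578) = 10.6000 / 9.4680 = 1.1196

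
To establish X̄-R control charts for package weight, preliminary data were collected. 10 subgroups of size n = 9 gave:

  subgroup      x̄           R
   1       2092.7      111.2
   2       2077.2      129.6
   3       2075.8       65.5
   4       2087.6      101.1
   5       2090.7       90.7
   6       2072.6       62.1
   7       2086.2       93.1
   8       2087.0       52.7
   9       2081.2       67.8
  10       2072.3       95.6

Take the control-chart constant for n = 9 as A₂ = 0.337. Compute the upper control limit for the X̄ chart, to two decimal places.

2111.63

X̄̄ = (2092.7 + 2077.2 + 2075.8 + 2087.6 + 2090.7 + 2072.6 + 2086.2 + 2087.0 + 2081.2 + 2072.3) / 10 = 20823.3000 / 10 = 2082.3300
R̄ = (111.2 + 129.6 + 65.5 + 101.1 + 90.7 + 62.1 + 93.1 + 52.7 + 67.8 + 95.6) / 10 = 869.4000 / 10 = 86.9400
UCL = X̄̄ + A₂·R̄ = 2082.3300 + 0.337 × 86.9400 = 2111.6288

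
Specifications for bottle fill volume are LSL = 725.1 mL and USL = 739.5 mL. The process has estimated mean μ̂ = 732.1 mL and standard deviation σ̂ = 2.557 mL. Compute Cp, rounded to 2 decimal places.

0.94

Cp = (USL − LSL) / (6σ̂) = (739.5 − 725.1) / (6 × 2.557) = 14.4000 / 15.3420 = 0.9386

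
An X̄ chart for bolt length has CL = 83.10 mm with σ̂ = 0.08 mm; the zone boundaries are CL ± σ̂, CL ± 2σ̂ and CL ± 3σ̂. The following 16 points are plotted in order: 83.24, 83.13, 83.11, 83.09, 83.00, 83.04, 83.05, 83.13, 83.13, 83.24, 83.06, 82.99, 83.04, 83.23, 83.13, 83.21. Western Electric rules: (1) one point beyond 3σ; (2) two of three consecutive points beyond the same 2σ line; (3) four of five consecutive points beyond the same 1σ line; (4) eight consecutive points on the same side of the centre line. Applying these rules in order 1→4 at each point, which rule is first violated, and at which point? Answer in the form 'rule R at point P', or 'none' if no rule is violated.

none

Zone of each point (C = within 1σ̂, B = 1σ̂–2σ̂, A = 2σ̂–3σ̂, * = beyond 3σ̂; sign = side of CL): 1:+B, 2:+C, 3:+C, 4:-C, 5:-B, 6:-C, 7:-C, 8:+C, 9:+C, 10:+B, 11:-C, 12:-B, 13:-C, 14:+B, 15:+C, 16:+B
No rule fires across all 16 points.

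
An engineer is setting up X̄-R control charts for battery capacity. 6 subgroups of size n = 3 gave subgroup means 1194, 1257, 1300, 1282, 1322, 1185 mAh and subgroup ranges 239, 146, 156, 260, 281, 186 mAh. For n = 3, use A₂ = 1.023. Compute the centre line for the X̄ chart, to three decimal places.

X̄̄ = (1194 + 1257 + 1300 + 1282 + 1322 + 1185) / 6 = 7540.0000 / 6 = 1256.6667
CL = X̄̄ = 1256.6667

1256.667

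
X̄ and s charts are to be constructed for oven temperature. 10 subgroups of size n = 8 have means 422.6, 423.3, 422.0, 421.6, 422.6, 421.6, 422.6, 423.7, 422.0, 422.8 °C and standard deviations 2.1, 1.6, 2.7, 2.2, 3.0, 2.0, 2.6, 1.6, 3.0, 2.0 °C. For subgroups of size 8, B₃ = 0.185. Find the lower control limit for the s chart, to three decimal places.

0.422

s̄ = (2.1 + 1.6 + 2.7 + 2.2 + 3.0 + 2.0 + 2.6 + 1.6 + 3.0 + 2.0) / 10 = 2.2800
LCL_s = B₃·s̄ = 0.185 × 2.2800 = 0.4218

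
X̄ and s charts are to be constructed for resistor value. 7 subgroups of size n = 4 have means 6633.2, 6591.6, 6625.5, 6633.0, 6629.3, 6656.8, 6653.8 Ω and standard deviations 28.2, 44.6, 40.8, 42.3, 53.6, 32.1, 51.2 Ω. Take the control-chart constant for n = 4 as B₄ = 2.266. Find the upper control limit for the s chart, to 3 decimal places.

94.784

s̄ = (28.2 + 44.6 + 40.8 + 42.3 + 53.6 + 32.1 + 51.2) / 7 = 41.8286
UCL_s = B₄·s̄ = 2.266 × 41.8286 = 94.7835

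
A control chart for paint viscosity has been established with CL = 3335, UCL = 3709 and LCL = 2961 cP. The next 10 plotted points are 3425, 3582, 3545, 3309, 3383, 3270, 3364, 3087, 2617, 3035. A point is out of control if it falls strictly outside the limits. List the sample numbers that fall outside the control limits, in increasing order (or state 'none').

9

Compare each point to [2961, 3709]: sample 9 = 2617 < LCL.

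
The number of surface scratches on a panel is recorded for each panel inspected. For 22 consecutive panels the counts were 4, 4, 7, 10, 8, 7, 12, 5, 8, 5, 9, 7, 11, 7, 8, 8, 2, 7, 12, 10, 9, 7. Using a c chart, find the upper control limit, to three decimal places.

15.856

c̄ = (4 + 4 + 7 + 10 + 8 + 7 + 12 + 5 + 8 + 5 + 9 + 7 + 11 + 7 + 8 + 8 + 2 + 7 + 12 + 10 + 9 + 7) / 22 = 167 / 22 = 7.5909
UCL = c̄ + 3√c̄ = 7.5909 + 3 × √7.5909 = 7.5909 + 3 × 2.7552 = 15.8564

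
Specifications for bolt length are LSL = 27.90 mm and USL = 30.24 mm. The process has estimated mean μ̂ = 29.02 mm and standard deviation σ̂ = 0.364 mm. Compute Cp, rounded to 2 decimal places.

Cp = (USL − LSL) / (6σ̂) = (30.24 − 27.90) / (6 × 0.364) = 2.3400 / 2.1840 = 1.0714

1.07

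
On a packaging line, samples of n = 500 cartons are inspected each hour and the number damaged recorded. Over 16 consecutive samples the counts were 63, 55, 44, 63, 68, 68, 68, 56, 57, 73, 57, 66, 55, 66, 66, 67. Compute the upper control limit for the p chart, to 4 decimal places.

0.1682

p̄ = Σdᵢ / (k·n) = 992 / (16 × 500) = 0.12400
UCL = p̄ + 3·√(p̄(1−p̄)/n) = 0.12400 + 3 × √(0.12400×0.87600/500) = 0.12400 + 3 × 0.01474 = 0.16822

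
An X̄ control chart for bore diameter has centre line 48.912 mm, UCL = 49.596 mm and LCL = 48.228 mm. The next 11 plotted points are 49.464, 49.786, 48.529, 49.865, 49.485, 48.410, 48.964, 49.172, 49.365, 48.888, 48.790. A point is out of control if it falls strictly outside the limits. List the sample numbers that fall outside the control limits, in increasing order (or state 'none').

Compare each point to [48.228, 49.596]: sample 2 = 49.786 > UCL; sample 4 = 49.865 > UCL.

2, 4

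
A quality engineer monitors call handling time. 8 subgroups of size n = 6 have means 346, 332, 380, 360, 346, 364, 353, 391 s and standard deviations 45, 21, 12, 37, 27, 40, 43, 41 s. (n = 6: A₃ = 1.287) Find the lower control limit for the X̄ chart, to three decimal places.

316.207

X̄̄ = (346 + 332 + 380 + 360 + 346 + 364 + 353 + 391) / 8 = 359.0000
s̄ = (45 + 21 + 12 + 37 + 27 + 40 + 43 + 41) / 8 = 33.2500
LCL = X̄̄ − A₃·s̄ = 359.0000 − 1.287 × 33.2500 = 316.2072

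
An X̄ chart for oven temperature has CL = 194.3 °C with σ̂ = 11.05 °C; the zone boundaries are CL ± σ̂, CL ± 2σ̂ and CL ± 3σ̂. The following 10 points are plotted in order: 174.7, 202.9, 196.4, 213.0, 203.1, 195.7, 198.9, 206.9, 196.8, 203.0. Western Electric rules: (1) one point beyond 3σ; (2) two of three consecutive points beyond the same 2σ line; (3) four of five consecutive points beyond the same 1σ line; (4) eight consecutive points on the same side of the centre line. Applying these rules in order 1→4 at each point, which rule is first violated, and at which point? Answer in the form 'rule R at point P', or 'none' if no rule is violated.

rule 4 at point 9

Zone of each point (C = within 1σ̂, B = 1σ̂–2σ̂, A = 2σ̂–3σ̂, * = beyond 3σ̂; sign = side of CL): 1:-B, 2:+C, 3:+C, 4:+B, 5:+C, 6:+C, 7:+C, 8:+B, 9:+C, 10:+C
Rule 4 (eight consecutive points on the same side of the centre line) is satisfied at point 9.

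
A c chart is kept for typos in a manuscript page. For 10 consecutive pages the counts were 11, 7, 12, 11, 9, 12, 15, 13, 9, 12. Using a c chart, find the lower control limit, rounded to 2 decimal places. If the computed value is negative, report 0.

1.11

c̄ = (11 + 7 + 12 + 11 + 9 + 12 + 15 + 13 + 9 + 12) / 10 = 111 / 10 = 11.1000
LCL = c̄ − 3√c̄ = 11.1000 − 3 × 3.3317 = 1.1050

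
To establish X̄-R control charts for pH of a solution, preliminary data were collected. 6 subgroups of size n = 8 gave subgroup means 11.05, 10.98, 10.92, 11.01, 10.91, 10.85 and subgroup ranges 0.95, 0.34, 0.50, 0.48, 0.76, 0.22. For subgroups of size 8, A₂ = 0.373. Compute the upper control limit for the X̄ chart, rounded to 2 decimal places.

11.16

X̄̄ = (11.05 + 10.98 + 10.92 + 11.01 + 10.91 + 10.85) / 6 = 65.7200 / 6 = 10.9533
R̄ = (0.95 + 0.34 + 0.50 + 0.48 + 0.76 + 0.22) / 6 = 3.2500 / 6 = 0.5417
UCL = X̄̄ + A₂·R̄ = 10.9533 + 0.373 × 0.5417 = 11.1554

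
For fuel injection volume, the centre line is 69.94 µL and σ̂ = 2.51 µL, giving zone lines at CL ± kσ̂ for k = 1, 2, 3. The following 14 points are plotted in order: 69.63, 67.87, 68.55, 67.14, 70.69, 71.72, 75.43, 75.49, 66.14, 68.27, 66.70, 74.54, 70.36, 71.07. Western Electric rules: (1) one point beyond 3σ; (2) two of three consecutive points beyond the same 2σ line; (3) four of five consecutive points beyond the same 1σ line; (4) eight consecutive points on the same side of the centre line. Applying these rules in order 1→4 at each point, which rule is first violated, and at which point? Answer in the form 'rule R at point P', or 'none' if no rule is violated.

Zone of each point (C = within 1σ̂, B = 1σ̂–2σ̂, A = 2σ̂–3σ̂, * = beyond 3σ̂; sign = side of CL): 1:-C, 2:-C, 3:-C, 4:-B, 5:+C, 6:+C, 7:+A, 8:+A, 9:-B, 10:-C, 11:-B, 12:+B, 13:+C, 14:+C
Rule 2 (two of three consecutive points beyond the same 2σ limit) is satisfied at point 8.

rule 2 at point 8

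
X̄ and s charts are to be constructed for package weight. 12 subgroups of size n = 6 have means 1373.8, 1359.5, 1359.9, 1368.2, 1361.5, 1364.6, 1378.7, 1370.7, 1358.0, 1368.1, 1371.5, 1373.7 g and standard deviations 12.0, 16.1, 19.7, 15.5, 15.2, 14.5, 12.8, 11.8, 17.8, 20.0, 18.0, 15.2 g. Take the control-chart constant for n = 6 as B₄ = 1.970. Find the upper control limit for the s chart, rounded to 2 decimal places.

s̄ = (12.0 + 16.1 + 19.7 + 15.5 + 15.2 + 14.5 + 12.8 + 11.8 + 17.8 + 20.0 + 18.0 + 15.2) / 12 = 15.7167
UCL_s = B₄·s̄ = 1.970 × 15.7167 = 30.9618

30.96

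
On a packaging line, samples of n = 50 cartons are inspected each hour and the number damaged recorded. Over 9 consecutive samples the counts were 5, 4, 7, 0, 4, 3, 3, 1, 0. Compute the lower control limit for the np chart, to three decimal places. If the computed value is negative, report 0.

p̄ = Σdᵢ / (k·n) = 27 / (9 × 50) = 0.06000
LCL = np̄ − 3·√(np̄(1−p̄)) = 3.0000 − 3 × 1.6793 = -2.0379 → 0 (negative, so LCL = 0)

0.000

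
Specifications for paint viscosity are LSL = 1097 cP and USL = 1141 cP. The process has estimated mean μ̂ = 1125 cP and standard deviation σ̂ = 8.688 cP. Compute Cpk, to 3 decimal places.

Cpu = (USL − μ̂) / (3σ̂) = (1141 − 1125) / (3 × 8.688) = 0.6139; Cpl = (μ̂ − LSL) / (3σ̂) = (1125 − 1097) / (3 × 8.688) = 1.0743; Cpk = min(Cpu, Cpl) = 0.6139

0.614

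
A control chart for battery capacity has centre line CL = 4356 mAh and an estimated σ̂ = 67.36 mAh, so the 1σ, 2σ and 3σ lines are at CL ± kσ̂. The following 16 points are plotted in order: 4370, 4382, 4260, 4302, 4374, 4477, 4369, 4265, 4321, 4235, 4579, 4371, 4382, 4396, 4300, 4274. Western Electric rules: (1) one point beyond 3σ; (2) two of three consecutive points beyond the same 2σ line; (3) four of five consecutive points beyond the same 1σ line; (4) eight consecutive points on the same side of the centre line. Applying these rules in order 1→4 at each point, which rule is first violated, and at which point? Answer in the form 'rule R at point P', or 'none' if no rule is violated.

Zone of each point (C = within 1σ̂, B = 1σ̂–2σ̂, A = 2σ̂–3σ̂, * = beyond 3σ̂; sign = side of CL): 1:+C, 2:+C, 3:-B, 4:-C, 5:+C, 6:+B, 7:+C, 8:-B, 9:-C, 10:-B, 11:+*, 12:+C, 13:+C, 14:+C, 15:-C, 16:-B
Rule 1 (one point beyond the 3σ limits) is satisfied at point 11.

rule 1 at point 11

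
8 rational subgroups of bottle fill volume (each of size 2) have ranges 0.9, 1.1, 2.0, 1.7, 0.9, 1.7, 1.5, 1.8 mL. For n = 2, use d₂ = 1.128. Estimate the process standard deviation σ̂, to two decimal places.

1.29

R̄ = (0.9 + 1.1 + 2.0 + 1.7 + 0.9 + 1.7 + 1.5 + 1.8) / 8 = 1.4500
σ̂ = R̄ / d₂ = 1.4500 / 1.128 = 1.2855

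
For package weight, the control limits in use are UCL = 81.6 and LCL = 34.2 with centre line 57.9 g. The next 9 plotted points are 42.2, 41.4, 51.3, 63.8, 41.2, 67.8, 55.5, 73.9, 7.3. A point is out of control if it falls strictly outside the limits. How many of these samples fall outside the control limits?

Compare each point to [34.2, 81.6]: sample 9 = 7.3 < LCL.

1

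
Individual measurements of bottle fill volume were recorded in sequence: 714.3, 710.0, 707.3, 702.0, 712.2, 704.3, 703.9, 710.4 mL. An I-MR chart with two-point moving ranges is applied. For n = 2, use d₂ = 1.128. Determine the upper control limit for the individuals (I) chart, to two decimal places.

722.22

X̄ = (714.3 + 710.0 + 707.3 + 702.0 + 712.2 + 704.3 + 703.9 + 710.4) / 8 = 708.0500
Moving ranges: 4.3, 2.7, 5.3, 10.2, 7.9, 0.4, 6.5; M̄R̄ = 37.3000 / 7 = 5.3286
UCL = X̄ + 3·M̄R̄/d₂ = 708.0500 + 3 × 5.3286 / 1.128 = 722.2217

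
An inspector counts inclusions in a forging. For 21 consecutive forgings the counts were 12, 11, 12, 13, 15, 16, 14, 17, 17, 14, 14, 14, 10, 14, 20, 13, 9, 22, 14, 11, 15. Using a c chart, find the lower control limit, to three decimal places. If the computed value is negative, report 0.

c̄ = (12 + 11 + 12 + 13 + 15 + 16 + 14 + 17 + 17 + 14 + 14 + 14 + 10 + 14 + 20 + 13 + 9 + 22 + 14 + 11 + 15) / 21 = 297 / 21 = 14.1429
LCL = c̄ − 3√c̄ = 14.1429 − 3 × 3.7607 = 2.8608

2.861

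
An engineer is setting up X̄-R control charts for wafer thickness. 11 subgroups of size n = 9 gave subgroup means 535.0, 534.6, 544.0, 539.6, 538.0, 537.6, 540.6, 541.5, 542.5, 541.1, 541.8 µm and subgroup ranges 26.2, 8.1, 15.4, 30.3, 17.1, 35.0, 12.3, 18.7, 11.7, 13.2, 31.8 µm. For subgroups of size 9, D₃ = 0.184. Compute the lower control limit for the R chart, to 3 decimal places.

3.677

R̄ = (26.2 + 8.1 + 15.4 + 30.3 + 17.1 + 35.0 + 12.3 + 18.7 + 11.7 + 13.2 + 31.8) / 11 = 219.8000 / 11 = 19.9818
LCL_R = D₃·R̄ = 0.184 × 19.9818 = 3.6767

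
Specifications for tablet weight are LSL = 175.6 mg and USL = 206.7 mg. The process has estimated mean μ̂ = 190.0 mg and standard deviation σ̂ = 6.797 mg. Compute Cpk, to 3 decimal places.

Cpu = (USL − μ̂) / (3σ̂) = (206.7 − 190.0) / (3 × 6.797) = 0.8190; Cpl = (μ̂ − LSL) / (3σ̂) = (190.0 − 175.6) / (3 × 6.797) = 0.7062; Cpk = min(Cpu, Cpl) = 0.7062

0.706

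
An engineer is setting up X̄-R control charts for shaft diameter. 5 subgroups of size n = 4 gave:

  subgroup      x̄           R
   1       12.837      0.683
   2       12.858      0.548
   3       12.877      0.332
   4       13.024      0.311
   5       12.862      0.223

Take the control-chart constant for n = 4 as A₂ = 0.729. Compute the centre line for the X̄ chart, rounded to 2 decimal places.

X̄̄ = (12.837 + 12.858 + 12.877 + 13.024 + 12.862) / 5 = 64.4580 / 5 = 12.8916
CL = X̄̄ = 12.8916

12.89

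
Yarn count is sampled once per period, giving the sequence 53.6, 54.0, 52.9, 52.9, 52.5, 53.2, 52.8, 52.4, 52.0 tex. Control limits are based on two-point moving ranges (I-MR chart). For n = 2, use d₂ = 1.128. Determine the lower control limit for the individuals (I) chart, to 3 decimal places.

X̄ = (53.6 + 54.0 + 52.9 + 52.9 + 52.5 + 53.2 + 52.8 + 52.4 + 52.0) / 9 = 52.9222
Moving ranges: 0.4, 1.1, 0.0, 0.4, 0.7, 0.4, 0.4, 0.4; M̄R̄ = 3.8000 / 8 = 0.4750
LCL = X̄ − 3·M̄R̄/d₂ = 52.9222 − 3 × 0.4750 / 1.128 = 51.6589

51.659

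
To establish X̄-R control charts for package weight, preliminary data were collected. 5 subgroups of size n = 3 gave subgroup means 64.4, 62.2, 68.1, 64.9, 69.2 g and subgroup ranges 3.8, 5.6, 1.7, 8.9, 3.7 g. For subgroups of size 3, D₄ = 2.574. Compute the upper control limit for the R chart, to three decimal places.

R̄ = (3.8 + 5.6 + 1.7 + 8.9 + 3.7) / 5 = 23.7000 / 5 = 4.7400
UCL_R = D₄·R̄ = 2.574 × 4.7400 = 12.2008

12.201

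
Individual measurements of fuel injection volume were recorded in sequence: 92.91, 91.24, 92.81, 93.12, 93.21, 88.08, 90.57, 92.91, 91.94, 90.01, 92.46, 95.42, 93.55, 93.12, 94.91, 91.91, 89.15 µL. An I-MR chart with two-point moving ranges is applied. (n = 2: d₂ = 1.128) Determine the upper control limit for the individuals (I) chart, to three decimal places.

X̄ = (92.91 + 91.24 + 92.81 + 93.12 + 93.21 + 88.08 + 90.57 + 92.91 + 91.94 + 90.01 + 92.46 + 95.42 + 93.55 + 93.12 + 94.91 + 91.91 + 89.15) / 17 = 92.1953
Moving ranges: 1.67, 1.57, 0.31, 0.09, 5.13, 2.49, 2.34, 0.97, 1.93, 2.45, 2.96, 1.87, 0.43, 1.79, 3.00, 2.76; M̄R̄ = 31.7600 / 16 = 1.9850
UCL = X̄ + 3·M̄R̄/d₂ = 92.1953 + 3 × 1.9850 / 1.128 = 97.4745

97.475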